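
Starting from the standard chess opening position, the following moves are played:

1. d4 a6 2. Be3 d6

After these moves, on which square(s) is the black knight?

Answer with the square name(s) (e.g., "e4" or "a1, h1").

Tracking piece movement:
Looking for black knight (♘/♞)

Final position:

  a b c d e f g h
  ─────────────────
8│♜ ♞ ♝ ♛ ♚ ♝ ♞ ♜│8
7│· ♟ ♟ · ♟ ♟ ♟ ♟│7
6│♟ · · ♟ · · · ·│6
5│· · · · · · · ·│5
4│· · · ♙ · · · ·│4
3│· · · · ♗ · · ·│3
2│♙ ♙ ♙ · ♙ ♙ ♙ ♙│2
1│♖ ♘ · ♕ ♔ ♗ ♘ ♖│1
  ─────────────────
  a b c d e f g h


b8, g8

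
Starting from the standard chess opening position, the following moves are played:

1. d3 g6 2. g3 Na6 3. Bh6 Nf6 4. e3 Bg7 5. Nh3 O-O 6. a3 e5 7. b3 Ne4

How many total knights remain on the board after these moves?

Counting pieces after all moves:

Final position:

  a b c d e f g h
  ─────────────────
8│♜ · ♝ ♛ · ♜ ♚ ·│8
7│♟ ♟ ♟ ♟ · ♟ ♝ ♟│7
6│♞ · · · · · ♟ ♗│6
5│· · · · ♟ · · ·│5
4│· · · · ♞ · · ·│4
3│♙ ♙ · ♙ ♙ · ♙ ♘│3
2│· · ♙ · · ♙ · ♙│2
1│♖ ♘ · ♕ ♔ ♗ · ♖│1
  ─────────────────
  a b c d e f g h


4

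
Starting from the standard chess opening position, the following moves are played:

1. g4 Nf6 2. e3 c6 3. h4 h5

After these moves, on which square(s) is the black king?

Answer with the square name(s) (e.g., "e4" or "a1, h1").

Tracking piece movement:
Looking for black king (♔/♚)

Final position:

  a b c d e f g h
  ─────────────────
8│♜ ♞ ♝ ♛ ♚ ♝ · ♜│8
7│♟ ♟ · ♟ ♟ ♟ ♟ ·│7
6│· · ♟ · · ♞ · ·│6
5│· · · · · · · ♟│5
4│· · · · · · ♙ ♙│4
3│· · · · ♙ · · ·│3
2│♙ ♙ ♙ ♙ · ♙ · ·│2
1│♖ ♘ ♗ ♕ ♔ ♗ ♘ ♖│1
  ─────────────────
  a b c d e f g h


e8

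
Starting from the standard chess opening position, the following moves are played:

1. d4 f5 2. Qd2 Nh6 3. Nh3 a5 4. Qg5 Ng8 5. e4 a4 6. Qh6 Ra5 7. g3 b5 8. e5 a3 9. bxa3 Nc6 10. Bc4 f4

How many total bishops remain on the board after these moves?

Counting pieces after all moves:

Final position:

  a b c d e f g h
  ─────────────────
8│· · ♝ ♛ ♚ ♝ ♞ ♜│8
7│· · ♟ ♟ ♟ · ♟ ♟│7
6│· · ♞ · · · · ♕│6
5│♜ ♟ · · ♙ · · ·│5
4│· · ♗ ♙ · ♟ · ·│4
3│♙ · · · · · ♙ ♘│3
2│♙ · ♙ · · ♙ · ♙│2
1│♖ ♘ ♗ · ♔ · · ♖│1
  ─────────────────
  a b c d e f g h


4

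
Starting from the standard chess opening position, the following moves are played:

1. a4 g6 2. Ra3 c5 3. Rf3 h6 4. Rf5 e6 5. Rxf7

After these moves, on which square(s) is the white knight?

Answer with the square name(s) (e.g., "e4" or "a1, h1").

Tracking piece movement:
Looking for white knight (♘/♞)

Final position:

  a b c d e f g h
  ─────────────────
8│♜ ♞ ♝ ♛ ♚ ♝ ♞ ♜│8
7│♟ ♟ · ♟ · ♖ · ·│7
6│· · · · ♟ · ♟ ♟│6
5│· · ♟ · · · · ·│5
4│♙ · · · · · · ·│4
3│· · · · · · · ·│3
2│· ♙ ♙ ♙ ♙ ♙ ♙ ♙│2
1│· ♘ ♗ ♕ ♔ ♗ ♘ ♖│1
  ─────────────────
  a b c d e f g h


b1, g1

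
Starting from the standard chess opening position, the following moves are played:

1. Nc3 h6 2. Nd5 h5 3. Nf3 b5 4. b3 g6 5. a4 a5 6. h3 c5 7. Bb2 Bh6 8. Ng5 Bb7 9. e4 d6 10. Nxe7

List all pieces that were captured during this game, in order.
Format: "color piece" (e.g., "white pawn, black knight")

Tracking captures:
  Nxe7: captured black pawn

black pawn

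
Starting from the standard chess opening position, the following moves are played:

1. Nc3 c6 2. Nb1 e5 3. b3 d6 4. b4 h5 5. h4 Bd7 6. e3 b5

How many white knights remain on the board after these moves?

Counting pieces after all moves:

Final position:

  a b c d e f g h
  ─────────────────
8│♜ ♞ · ♛ ♚ ♝ ♞ ♜│8
7│♟ · · ♝ · ♟ ♟ ·│7
6│· · ♟ ♟ · · · ·│6
5│· ♟ · · ♟ · · ♟│5
4│· ♙ · · · · · ♙│4
3│· · · · ♙ · · ·│3
2│♙ · ♙ ♙ · ♙ ♙ ·│2
1│♖ ♘ ♗ ♕ ♔ ♗ ♘ ♖│1
  ─────────────────
  a b c d e f g h


2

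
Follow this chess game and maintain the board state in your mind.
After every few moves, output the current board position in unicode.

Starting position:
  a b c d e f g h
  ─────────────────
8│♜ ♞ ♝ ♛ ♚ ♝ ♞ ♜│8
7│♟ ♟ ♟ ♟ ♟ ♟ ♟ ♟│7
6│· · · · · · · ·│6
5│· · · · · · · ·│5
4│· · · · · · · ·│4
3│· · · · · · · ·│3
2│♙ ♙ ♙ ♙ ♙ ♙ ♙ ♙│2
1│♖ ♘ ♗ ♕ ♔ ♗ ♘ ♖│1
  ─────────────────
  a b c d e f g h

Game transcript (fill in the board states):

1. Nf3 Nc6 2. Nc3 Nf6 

  a b c d e f g h
  ─────────────────
8│♜ · ♝ ♛ ♚ ♝ · ♜│8
7│♟ ♟ ♟ ♟ ♟ ♟ ♟ ♟│7
6│· · ♞ · · ♞ · ·│6
5│· · · · · · · ·│5
4│· · · · · · · ·│4
3│· · ♘ · · ♘ · ·│3
2│♙ ♙ ♙ ♙ ♙ ♙ ♙ ♙│2
1│♖ · ♗ ♕ ♔ ♗ · ♖│1
  ─────────────────
  a b c d e f g h

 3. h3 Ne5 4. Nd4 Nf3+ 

  a b c d e f g h
  ─────────────────
8│♜ · ♝ ♛ ♚ ♝ · ♜│8
7│♟ ♟ ♟ ♟ ♟ ♟ ♟ ♟│7
6│· · · · · ♞ · ·│6
5│· · · · · · · ·│5
4│· · · ♘ · · · ·│4
3│· · ♘ · · ♞ · ♙│3
2│♙ ♙ ♙ ♙ ♙ ♙ ♙ ·│2
1│♖ · ♗ ♕ ♔ ♗ · ♖│1
  ─────────────────
  a b c d e f g h

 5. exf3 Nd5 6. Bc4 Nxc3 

  a b c d e f g h
  ─────────────────
8│♜ · ♝ ♛ ♚ ♝ · ♜│8
7│♟ ♟ ♟ ♟ ♟ ♟ ♟ ♟│7
6│· · · · · · · ·│6
5│· · · · · · · ·│5
4│· · ♗ ♘ · · · ·│4
3│· · ♞ · · ♙ · ♙│3
2│♙ ♙ ♙ ♙ · ♙ ♙ ·│2
1│♖ · ♗ ♕ ♔ · · ♖│1
  ─────────────────
  a b c d e f g h

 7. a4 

  a b c d e f g h
  ─────────────────
8│♜ · ♝ ♛ ♚ ♝ · ♜│8
7│♟ ♟ ♟ ♟ ♟ ♟ ♟ ♟│7
6│· · · · · · · ·│6
5│· · · · · · · ·│5
4│♙ · ♗ ♘ · · · ·│4
3│· · ♞ · · ♙ · ♙│3
2│· ♙ ♙ ♙ · ♙ ♙ ·│2
1│♖ · ♗ ♕ ♔ · · ♖│1
  ─────────────────
  a b c d e f g h


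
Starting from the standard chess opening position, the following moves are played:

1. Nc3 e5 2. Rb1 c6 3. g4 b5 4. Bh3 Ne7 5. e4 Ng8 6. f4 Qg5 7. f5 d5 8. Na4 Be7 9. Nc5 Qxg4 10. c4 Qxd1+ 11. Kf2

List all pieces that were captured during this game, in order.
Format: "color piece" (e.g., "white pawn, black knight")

Tracking captures:
  Qxg4: captured white pawn
  Qxd1+: captured white queen

white pawn, white queen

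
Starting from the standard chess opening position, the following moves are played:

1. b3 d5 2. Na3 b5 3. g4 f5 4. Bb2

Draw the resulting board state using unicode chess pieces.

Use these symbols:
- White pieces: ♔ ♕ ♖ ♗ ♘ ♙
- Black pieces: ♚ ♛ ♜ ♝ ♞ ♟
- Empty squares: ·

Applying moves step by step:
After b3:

♜ ♞ ♝ ♛ ♚ ♝ ♞ ♜
♟ ♟ ♟ ♟ ♟ ♟ ♟ ♟
· · · · · · · ·
· · · · · · · ·
· · · · · · · ·
· ♙ · · · · · ·
♙ · ♙ ♙ ♙ ♙ ♙ ♙
♖ ♘ ♗ ♕ ♔ ♗ ♘ ♖


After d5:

♜ ♞ ♝ ♛ ♚ ♝ ♞ ♜
♟ ♟ ♟ · ♟ ♟ ♟ ♟
· · · · · · · ·
· · · ♟ · · · ·
· · · · · · · ·
· ♙ · · · · · ·
♙ · ♙ ♙ ♙ ♙ ♙ ♙
♖ ♘ ♗ ♕ ♔ ♗ ♘ ♖


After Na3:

♜ ♞ ♝ ♛ ♚ ♝ ♞ ♜
♟ ♟ ♟ · ♟ ♟ ♟ ♟
· · · · · · · ·
· · · ♟ · · · ·
· · · · · · · ·
♘ ♙ · · · · · ·
♙ · ♙ ♙ ♙ ♙ ♙ ♙
♖ · ♗ ♕ ♔ ♗ ♘ ♖


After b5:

♜ ♞ ♝ ♛ ♚ ♝ ♞ ♜
♟ · ♟ · ♟ ♟ ♟ ♟
· · · · · · · ·
· ♟ · ♟ · · · ·
· · · · · · · ·
♘ ♙ · · · · · ·
♙ · ♙ ♙ ♙ ♙ ♙ ♙
♖ · ♗ ♕ ♔ ♗ ♘ ♖


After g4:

♜ ♞ ♝ ♛ ♚ ♝ ♞ ♜
♟ · ♟ · ♟ ♟ ♟ ♟
· · · · · · · ·
· ♟ · ♟ · · · ·
· · · · · · ♙ ·
♘ ♙ · · · · · ·
♙ · ♙ ♙ ♙ ♙ · ♙
♖ · ♗ ♕ ♔ ♗ ♘ ♖


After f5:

♜ ♞ ♝ ♛ ♚ ♝ ♞ ♜
♟ · ♟ · ♟ · ♟ ♟
· · · · · · · ·
· ♟ · ♟ · ♟ · ·
· · · · · · ♙ ·
♘ ♙ · · · · · ·
♙ · ♙ ♙ ♙ ♙ · ♙
♖ · ♗ ♕ ♔ ♗ ♘ ♖


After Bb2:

♜ ♞ ♝ ♛ ♚ ♝ ♞ ♜
♟ · ♟ · ♟ · ♟ ♟
· · · · · · · ·
· ♟ · ♟ · ♟ · ·
· · · · · · ♙ ·
♘ ♙ · · · · · ·
♙ ♗ ♙ ♙ ♙ ♙ · ♙
♖ · · ♕ ♔ ♗ ♘ ♖



  a b c d e f g h
  ─────────────────
8│♜ ♞ ♝ ♛ ♚ ♝ ♞ ♜│8
7│♟ · ♟ · ♟ · ♟ ♟│7
6│· · · · · · · ·│6
5│· ♟ · ♟ · ♟ · ·│5
4│· · · · · · ♙ ·│4
3│♘ ♙ · · · · · ·│3
2│♙ ♗ ♙ ♙ ♙ ♙ · ♙│2
1│♖ · · ♕ ♔ ♗ ♘ ♖│1
  ─────────────────
  a b c d e f g h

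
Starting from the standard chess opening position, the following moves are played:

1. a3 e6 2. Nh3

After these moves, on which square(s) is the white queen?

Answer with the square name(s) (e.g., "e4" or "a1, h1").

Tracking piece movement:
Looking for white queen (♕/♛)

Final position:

  a b c d e f g h
  ─────────────────
8│♜ ♞ ♝ ♛ ♚ ♝ ♞ ♜│8
7│♟ ♟ ♟ ♟ · ♟ ♟ ♟│7
6│· · · · ♟ · · ·│6
5│· · · · · · · ·│5
4│· · · · · · · ·│4
3│♙ · · · · · · ♘│3
2│· ♙ ♙ ♙ ♙ ♙ ♙ ♙│2
1│♖ ♘ ♗ ♕ ♔ ♗ · ♖│1
  ─────────────────
  a b c d e f g h


d1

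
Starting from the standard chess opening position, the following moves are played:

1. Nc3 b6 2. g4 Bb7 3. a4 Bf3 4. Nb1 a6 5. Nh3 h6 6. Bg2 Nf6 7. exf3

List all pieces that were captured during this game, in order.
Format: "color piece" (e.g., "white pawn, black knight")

Tracking captures:
  exf3: captured black bishop

black bishop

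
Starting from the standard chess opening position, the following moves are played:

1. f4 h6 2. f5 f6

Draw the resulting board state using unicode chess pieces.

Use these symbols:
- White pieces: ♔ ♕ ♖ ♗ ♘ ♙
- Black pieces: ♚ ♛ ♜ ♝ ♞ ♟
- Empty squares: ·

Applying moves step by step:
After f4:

♜ ♞ ♝ ♛ ♚ ♝ ♞ ♜
♟ ♟ ♟ ♟ ♟ ♟ ♟ ♟
· · · · · · · ·
· · · · · · · ·
· · · · · ♙ · ·
· · · · · · · ·
♙ ♙ ♙ ♙ ♙ · ♙ ♙
♖ ♘ ♗ ♕ ♔ ♗ ♘ ♖


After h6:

♜ ♞ ♝ ♛ ♚ ♝ ♞ ♜
♟ ♟ ♟ ♟ ♟ ♟ ♟ ·
· · · · · · · ♟
· · · · · · · ·
· · · · · ♙ · ·
· · · · · · · ·
♙ ♙ ♙ ♙ ♙ · ♙ ♙
♖ ♘ ♗ ♕ ♔ ♗ ♘ ♖


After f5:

♜ ♞ ♝ ♛ ♚ ♝ ♞ ♜
♟ ♟ ♟ ♟ ♟ ♟ ♟ ·
· · · · · · · ♟
· · · · · ♙ · ·
· · · · · · · ·
· · · · · · · ·
♙ ♙ ♙ ♙ ♙ · ♙ ♙
♖ ♘ ♗ ♕ ♔ ♗ ♘ ♖


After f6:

♜ ♞ ♝ ♛ ♚ ♝ ♞ ♜
♟ ♟ ♟ ♟ ♟ · ♟ ·
· · · · · ♟ · ♟
· · · · · ♙ · ·
· · · · · · · ·
· · · · · · · ·
♙ ♙ ♙ ♙ ♙ · ♙ ♙
♖ ♘ ♗ ♕ ♔ ♗ ♘ ♖



  a b c d e f g h
  ─────────────────
8│♜ ♞ ♝ ♛ ♚ ♝ ♞ ♜│8
7│♟ ♟ ♟ ♟ ♟ · ♟ ·│7
6│· · · · · ♟ · ♟│6
5│· · · · · ♙ · ·│5
4│· · · · · · · ·│4
3│· · · · · · · ·│3
2│♙ ♙ ♙ ♙ ♙ · ♙ ♙│2
1│♖ ♘ ♗ ♕ ♔ ♗ ♘ ♖│1
  ─────────────────
  a b c d e f g h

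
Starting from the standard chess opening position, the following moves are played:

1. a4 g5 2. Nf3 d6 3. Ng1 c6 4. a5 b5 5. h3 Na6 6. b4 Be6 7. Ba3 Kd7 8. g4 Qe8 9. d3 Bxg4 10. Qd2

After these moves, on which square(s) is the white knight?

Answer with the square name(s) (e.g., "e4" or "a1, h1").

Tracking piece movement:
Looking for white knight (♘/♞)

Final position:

  a b c d e f g h
  ─────────────────
8│♜ · · · ♛ ♝ ♞ ♜│8
7│♟ · · ♚ ♟ ♟ · ♟│7
6│♞ · ♟ ♟ · · · ·│6
5│♙ ♟ · · · · ♟ ·│5
4│· ♙ · · · · ♝ ·│4
3│♗ · · ♙ · · · ♙│3
2│· · ♙ ♕ ♙ ♙ · ·│2
1│♖ ♘ · · ♔ ♗ ♘ ♖│1
  ─────────────────
  a b c d e f g h


b1, g1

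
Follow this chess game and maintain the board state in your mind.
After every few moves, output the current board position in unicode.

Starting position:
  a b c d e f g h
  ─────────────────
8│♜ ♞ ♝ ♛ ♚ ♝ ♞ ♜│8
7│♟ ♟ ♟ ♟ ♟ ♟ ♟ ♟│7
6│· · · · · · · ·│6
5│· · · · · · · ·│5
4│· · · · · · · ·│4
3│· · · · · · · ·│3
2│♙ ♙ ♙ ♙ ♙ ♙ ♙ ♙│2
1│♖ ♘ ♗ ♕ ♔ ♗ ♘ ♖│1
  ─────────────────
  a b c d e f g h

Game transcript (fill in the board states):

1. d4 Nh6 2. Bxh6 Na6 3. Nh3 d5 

  a b c d e f g h
  ─────────────────
8│♜ · ♝ ♛ ♚ ♝ · ♜│8
7│♟ ♟ ♟ · ♟ ♟ ♟ ♟│7
6│♞ · · · · · · ♗│6
5│· · · ♟ · · · ·│5
4│· · · ♙ · · · ·│4
3│· · · · · · · ♘│3
2│♙ ♙ ♙ · ♙ ♙ ♙ ♙│2
1│♖ ♘ · ♕ ♔ ♗ · ♖│1
  ─────────────────
  a b c d e f g h

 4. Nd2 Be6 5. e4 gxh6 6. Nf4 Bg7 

  a b c d e f g h
  ─────────────────
8│♜ · · ♛ ♚ · · ♜│8
7│♟ ♟ ♟ · ♟ ♟ ♝ ♟│7
6│♞ · · · ♝ · · ♟│6
5│· · · ♟ · · · ·│5
4│· · · ♙ ♙ ♘ · ·│4
3│· · · · · · · ·│3
2│♙ ♙ ♙ ♘ · ♙ ♙ ♙│2
1│♖ · · ♕ ♔ ♗ · ♖│1
  ─────────────────
  a b c d e f g h

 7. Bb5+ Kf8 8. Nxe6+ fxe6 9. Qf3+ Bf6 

  a b c d e f g h
  ─────────────────
8│♜ · · ♛ · ♚ · ♜│8
7│♟ ♟ ♟ · ♟ · · ♟│7
6│♞ · · · ♟ ♝ · ♟│6
5│· ♗ · ♟ · · · ·│5
4│· · · ♙ ♙ · · ·│4
3│· · · · · ♕ · ·│3
2│♙ ♙ ♙ ♘ · ♙ ♙ ♙│2
1│♖ · · · ♔ · · ♖│1
  ─────────────────
  a b c d e f g h

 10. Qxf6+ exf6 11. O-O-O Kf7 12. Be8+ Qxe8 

  a b c d e f g h
  ─────────────────
8│♜ · · · ♛ · · ♜│8
7│♟ ♟ ♟ · · ♚ · ♟│7
6│♞ · · · ♟ ♟ · ♟│6
5│· · · ♟ · · · ·│5
4│· · · ♙ ♙ · · ·│4
3│· · · · · · · ·│3
2│♙ ♙ ♙ ♘ · ♙ ♙ ♙│2
1│· · ♔ ♖ · · · ♖│1
  ─────────────────
  a b c d e f g h



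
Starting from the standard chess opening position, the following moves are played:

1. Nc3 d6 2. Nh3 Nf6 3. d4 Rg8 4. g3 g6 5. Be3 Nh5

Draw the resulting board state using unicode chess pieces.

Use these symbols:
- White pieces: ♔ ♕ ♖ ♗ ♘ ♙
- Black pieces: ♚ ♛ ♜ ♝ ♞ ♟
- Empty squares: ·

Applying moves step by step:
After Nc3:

♜ ♞ ♝ ♛ ♚ ♝ ♞ ♜
♟ ♟ ♟ ♟ ♟ ♟ ♟ ♟
· · · · · · · ·
· · · · · · · ·
· · · · · · · ·
· · ♘ · · · · ·
♙ ♙ ♙ ♙ ♙ ♙ ♙ ♙
♖ · ♗ ♕ ♔ ♗ ♘ ♖


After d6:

♜ ♞ ♝ ♛ ♚ ♝ ♞ ♜
♟ ♟ ♟ · ♟ ♟ ♟ ♟
· · · ♟ · · · ·
· · · · · · · ·
· · · · · · · ·
· · ♘ · · · · ·
♙ ♙ ♙ ♙ ♙ ♙ ♙ ♙
♖ · ♗ ♕ ♔ ♗ ♘ ♖


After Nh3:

♜ ♞ ♝ ♛ ♚ ♝ ♞ ♜
♟ ♟ ♟ · ♟ ♟ ♟ ♟
· · · ♟ · · · ·
· · · · · · · ·
· · · · · · · ·
· · ♘ · · · · ♘
♙ ♙ ♙ ♙ ♙ ♙ ♙ ♙
♖ · ♗ ♕ ♔ ♗ · ♖


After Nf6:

♜ ♞ ♝ ♛ ♚ ♝ · ♜
♟ ♟ ♟ · ♟ ♟ ♟ ♟
· · · ♟ · ♞ · ·
· · · · · · · ·
· · · · · · · ·
· · ♘ · · · · ♘
♙ ♙ ♙ ♙ ♙ ♙ ♙ ♙
♖ · ♗ ♕ ♔ ♗ · ♖


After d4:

♜ ♞ ♝ ♛ ♚ ♝ · ♜
♟ ♟ ♟ · ♟ ♟ ♟ ♟
· · · ♟ · ♞ · ·
· · · · · · · ·
· · · ♙ · · · ·
· · ♘ · · · · ♘
♙ ♙ ♙ · ♙ ♙ ♙ ♙
♖ · ♗ ♕ ♔ ♗ · ♖


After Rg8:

♜ ♞ ♝ ♛ ♚ ♝ ♜ ·
♟ ♟ ♟ · ♟ ♟ ♟ ♟
· · · ♟ · ♞ · ·
· · · · · · · ·
· · · ♙ · · · ·
· · ♘ · · · · ♘
♙ ♙ ♙ · ♙ ♙ ♙ ♙
♖ · ♗ ♕ ♔ ♗ · ♖


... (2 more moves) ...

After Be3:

♜ ♞ ♝ ♛ ♚ ♝ ♜ ·
♟ ♟ ♟ · ♟ ♟ · ♟
· · · ♟ · ♞ ♟ ·
· · · · · · · ·
· · · ♙ · · · ·
· · ♘ · ♗ · ♙ ♘
♙ ♙ ♙ · ♙ ♙ · ♙
♖ · · ♕ ♔ ♗ · ♖


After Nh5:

♜ ♞ ♝ ♛ ♚ ♝ ♜ ·
♟ ♟ ♟ · ♟ ♟ · ♟
· · · ♟ · · ♟ ·
· · · · · · · ♞
· · · ♙ · · · ·
· · ♘ · ♗ · ♙ ♘
♙ ♙ ♙ · ♙ ♙ · ♙
♖ · · ♕ ♔ ♗ · ♖



  a b c d e f g h
  ─────────────────
8│♜ ♞ ♝ ♛ ♚ ♝ ♜ ·│8
7│♟ ♟ ♟ · ♟ ♟ · ♟│7
6│· · · ♟ · · ♟ ·│6
5│· · · · · · · ♞│5
4│· · · ♙ · · · ·│4
3│· · ♘ · ♗ · ♙ ♘│3
2│♙ ♙ ♙ · ♙ ♙ · ♙│2
1│♖ · · ♕ ♔ ♗ · ♖│1
  ─────────────────
  a b c d e f g h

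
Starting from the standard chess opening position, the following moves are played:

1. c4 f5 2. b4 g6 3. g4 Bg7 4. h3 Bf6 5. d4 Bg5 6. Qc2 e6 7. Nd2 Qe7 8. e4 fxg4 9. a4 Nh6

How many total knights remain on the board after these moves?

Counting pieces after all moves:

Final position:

  a b c d e f g h
  ─────────────────
8│♜ ♞ ♝ · ♚ · · ♜│8
7│♟ ♟ ♟ ♟ ♛ · · ♟│7
6│· · · · ♟ · ♟ ♞│6
5│· · · · · · ♝ ·│5
4│♙ ♙ ♙ ♙ ♙ · ♟ ·│4
3│· · · · · · · ♙│3
2│· · ♕ ♘ · ♙ · ·│2
1│♖ · ♗ · ♔ ♗ ♘ ♖│1
  ─────────────────
  a b c d e f g h


4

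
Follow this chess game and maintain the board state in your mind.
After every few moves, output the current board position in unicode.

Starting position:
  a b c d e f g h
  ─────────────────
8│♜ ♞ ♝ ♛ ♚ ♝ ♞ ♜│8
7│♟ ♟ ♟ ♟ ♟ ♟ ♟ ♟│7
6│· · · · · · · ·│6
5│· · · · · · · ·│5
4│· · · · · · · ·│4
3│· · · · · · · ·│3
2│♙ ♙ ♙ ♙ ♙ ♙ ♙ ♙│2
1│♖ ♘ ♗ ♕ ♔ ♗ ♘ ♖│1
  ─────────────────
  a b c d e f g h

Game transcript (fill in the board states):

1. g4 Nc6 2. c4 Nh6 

  a b c d e f g h
  ─────────────────
8│♜ · ♝ ♛ ♚ ♝ · ♜│8
7│♟ ♟ ♟ ♟ ♟ ♟ ♟ ♟│7
6│· · ♞ · · · · ♞│6
5│· · · · · · · ·│5
4│· · ♙ · · · ♙ ·│4
3│· · · · · · · ·│3
2│♙ ♙ · ♙ ♙ ♙ · ♙│2
1│♖ ♘ ♗ ♕ ♔ ♗ ♘ ♖│1
  ─────────────────
  a b c d e f g h

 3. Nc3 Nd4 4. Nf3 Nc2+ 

  a b c d e f g h
  ─────────────────
8│♜ · ♝ ♛ ♚ ♝ · ♜│8
7│♟ ♟ ♟ ♟ ♟ ♟ ♟ ♟│7
6│· · · · · · · ♞│6
5│· · · · · · · ·│5
4│· · ♙ · · · ♙ ·│4
3│· · ♘ · · ♘ · ·│3
2│♙ ♙ ♞ ♙ ♙ ♙ · ♙│2
1│♖ · ♗ ♕ ♔ ♗ · ♖│1
  ─────────────────
  a b c d e f g h

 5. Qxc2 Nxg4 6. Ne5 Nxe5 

  a b c d e f g h
  ─────────────────
8│♜ · ♝ ♛ ♚ ♝ · ♜│8
7│♟ ♟ ♟ ♟ ♟ ♟ ♟ ♟│7
6│· · · · · · · ·│6
5│· · · · ♞ · · ·│5
4│· · ♙ · · · · ·│4
3│· · ♘ · · · · ·│3
2│♙ ♙ ♕ ♙ ♙ ♙ · ♙│2
1│♖ · ♗ · ♔ ♗ · ♖│1
  ─────────────────
  a b c d e f g h

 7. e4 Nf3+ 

  a b c d e f g h
  ─────────────────
8│♜ · ♝ ♛ ♚ ♝ · ♜│8
7│♟ ♟ ♟ ♟ ♟ ♟ ♟ ♟│7
6│· · · · · · · ·│6
5│· · · · · · · ·│5
4│· · ♙ · ♙ · · ·│4
3│· · ♘ · · ♞ · ·│3
2│♙ ♙ ♕ ♙ · ♙ · ♙│2
1│♖ · ♗ · ♔ ♗ · ♖│1
  ─────────────────
  a b c d e f g h


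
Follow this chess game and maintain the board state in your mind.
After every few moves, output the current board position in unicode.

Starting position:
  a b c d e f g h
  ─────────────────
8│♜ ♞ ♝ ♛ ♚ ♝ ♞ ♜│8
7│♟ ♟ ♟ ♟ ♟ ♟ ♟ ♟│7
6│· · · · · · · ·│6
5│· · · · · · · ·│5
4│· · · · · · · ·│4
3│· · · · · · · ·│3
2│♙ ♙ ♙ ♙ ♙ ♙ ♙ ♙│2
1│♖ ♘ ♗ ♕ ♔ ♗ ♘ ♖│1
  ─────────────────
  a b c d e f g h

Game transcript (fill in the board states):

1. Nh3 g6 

  a b c d e f g h
  ─────────────────
8│♜ ♞ ♝ ♛ ♚ ♝ ♞ ♜│8
7│♟ ♟ ♟ ♟ ♟ ♟ · ♟│7
6│· · · · · · ♟ ·│6
5│· · · · · · · ·│5
4│· · · · · · · ·│4
3│· · · · · · · ♘│3
2│♙ ♙ ♙ ♙ ♙ ♙ ♙ ♙│2
1│♖ ♘ ♗ ♕ ♔ ♗ · ♖│1
  ─────────────────
  a b c d e f g h

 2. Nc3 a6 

  a b c d e f g h
  ─────────────────
8│♜ ♞ ♝ ♛ ♚ ♝ ♞ ♜│8
7│· ♟ ♟ ♟ ♟ ♟ · ♟│7
6│♟ · · · · · ♟ ·│6
5│· · · · · · · ·│5
4│· · · · · · · ·│4
3│· · ♘ · · · · ♘│3
2│♙ ♙ ♙ ♙ ♙ ♙ ♙ ♙│2
1│♖ · ♗ ♕ ♔ ♗ · ♖│1
  ─────────────────
  a b c d e f g h

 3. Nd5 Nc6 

  a b c d e f g h
  ─────────────────
8│♜ · ♝ ♛ ♚ ♝ ♞ ♜│8
7│· ♟ ♟ ♟ ♟ ♟ · ♟│7
6│♟ · ♞ · · · ♟ ·│6
5│· · · ♘ · · · ·│5
4│· · · · · · · ·│4
3│· · · · · · · ♘│3
2│♙ ♙ ♙ ♙ ♙ ♙ ♙ ♙│2
1│♖ · ♗ ♕ ♔ ♗ · ♖│1
  ─────────────────
  a b c d e f g h

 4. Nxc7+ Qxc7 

  a b c d e f g h
  ─────────────────
8│♜ · ♝ · ♚ ♝ ♞ ♜│8
7│· ♟ ♛ ♟ ♟ ♟ · ♟│7
6│♟ · ♞ · · · ♟ ·│6
5│· · · · · · · ·│5
4│· · · · · · · ·│4
3│· · · · · · · ♘│3
2│♙ ♙ ♙ ♙ ♙ ♙ ♙ ♙│2
1│♖ · ♗ ♕ ♔ ♗ · ♖│1
  ─────────────────
  a b c d e f g h



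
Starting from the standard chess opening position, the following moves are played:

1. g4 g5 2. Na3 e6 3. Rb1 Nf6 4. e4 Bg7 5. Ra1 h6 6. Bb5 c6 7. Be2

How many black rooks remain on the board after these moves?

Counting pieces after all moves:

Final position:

  a b c d e f g h
  ─────────────────
8│♜ ♞ ♝ ♛ ♚ · · ♜│8
7│♟ ♟ · ♟ · ♟ ♝ ·│7
6│· · ♟ · ♟ ♞ · ♟│6
5│· · · · · · ♟ ·│5
4│· · · · ♙ · ♙ ·│4
3│♘ · · · · · · ·│3
2│♙ ♙ ♙ ♙ ♗ ♙ · ♙│2
1│♖ · ♗ ♕ ♔ · ♘ ♖│1
  ─────────────────
  a b c d e f g h


2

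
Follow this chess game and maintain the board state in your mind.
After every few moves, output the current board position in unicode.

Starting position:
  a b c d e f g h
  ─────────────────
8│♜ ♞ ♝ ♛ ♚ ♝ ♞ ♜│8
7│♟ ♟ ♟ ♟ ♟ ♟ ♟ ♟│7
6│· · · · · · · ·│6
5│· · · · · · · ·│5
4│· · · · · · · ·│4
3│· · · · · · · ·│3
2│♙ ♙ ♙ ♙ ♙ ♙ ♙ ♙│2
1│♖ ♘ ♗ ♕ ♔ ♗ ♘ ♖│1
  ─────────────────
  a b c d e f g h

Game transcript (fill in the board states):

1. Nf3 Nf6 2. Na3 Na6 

  a b c d e f g h
  ─────────────────
8│♜ · ♝ ♛ ♚ ♝ · ♜│8
7│♟ ♟ ♟ ♟ ♟ ♟ ♟ ♟│7
6│♞ · · · · ♞ · ·│6
5│· · · · · · · ·│5
4│· · · · · · · ·│4
3│♘ · · · · ♘ · ·│3
2│♙ ♙ ♙ ♙ ♙ ♙ ♙ ♙│2
1│♖ · ♗ ♕ ♔ ♗ · ♖│1
  ─────────────────
  a b c d e f g h

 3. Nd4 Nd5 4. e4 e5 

  a b c d e f g h
  ─────────────────
8│♜ · ♝ ♛ ♚ ♝ · ♜│8
7│♟ ♟ ♟ ♟ · ♟ ♟ ♟│7
6│♞ · · · · · · ·│6
5│· · · ♞ ♟ · · ·│5
4│· · · ♘ ♙ · · ·│4
3│♘ · · · · · · ·│3
2│♙ ♙ ♙ ♙ · ♙ ♙ ♙│2
1│♖ · ♗ ♕ ♔ ♗ · ♖│1
  ─────────────────
  a b c d e f g h

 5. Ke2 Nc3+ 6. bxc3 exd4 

  a b c d e f g h
  ─────────────────
8│♜ · ♝ ♛ ♚ ♝ · ♜│8
7│♟ ♟ ♟ ♟ · ♟ ♟ ♟│7
6│♞ · · · · · · ·│6
5│· · · · · · · ·│5
4│· · · ♟ ♙ · · ·│4
3│♘ · ♙ · · · · ·│3
2│♙ · ♙ ♙ ♔ ♙ ♙ ♙│2
1│♖ · ♗ ♕ · ♗ · ♖│1
  ─────────────────
  a b c d e f g h

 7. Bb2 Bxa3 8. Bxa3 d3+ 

  a b c d e f g h
  ─────────────────
8│♜ · ♝ ♛ ♚ · · ♜│8
7│♟ ♟ ♟ ♟ · ♟ ♟ ♟│7
6│♞ · · · · · · ·│6
5│· · · · · · · ·│5
4│· · · · ♙ · · ·│4
3│♗ · ♙ ♟ · · · ·│3
2│♙ · ♙ ♙ ♔ ♙ ♙ ♙│2
1│♖ · · ♕ · ♗ · ♖│1
  ─────────────────
  a b c d e f g h

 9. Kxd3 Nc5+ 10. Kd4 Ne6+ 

  a b c d e f g h
  ─────────────────
8│♜ · ♝ ♛ ♚ · · ♜│8
7│♟ ♟ ♟ ♟ · ♟ ♟ ♟│7
6│· · · · ♞ · · ·│6
5│· · · · · · · ·│5
4│· · · ♔ ♙ · · ·│4
3│♗ · ♙ · · · · ·│3
2│♙ · ♙ ♙ · ♙ ♙ ♙│2
1│♖ · · ♕ · ♗ · ♖│1
  ─────────────────
  a b c d e f g h



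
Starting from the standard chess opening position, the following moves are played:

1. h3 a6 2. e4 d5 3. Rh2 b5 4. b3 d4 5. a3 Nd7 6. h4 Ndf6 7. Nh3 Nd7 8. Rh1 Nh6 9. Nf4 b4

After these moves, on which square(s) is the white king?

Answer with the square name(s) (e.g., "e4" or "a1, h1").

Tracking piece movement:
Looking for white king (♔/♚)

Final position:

  a b c d e f g h
  ─────────────────
8│♜ · ♝ ♛ ♚ ♝ · ♜│8
7│· · ♟ ♞ ♟ ♟ ♟ ♟│7
6│♟ · · · · · · ♞│6
5│· · · · · · · ·│5
4│· ♟ · ♟ ♙ ♘ · ♙│4
3│♙ ♙ · · · · · ·│3
2│· · ♙ ♙ · ♙ ♙ ·│2
1│♖ ♘ ♗ ♕ ♔ ♗ · ♖│1
  ─────────────────
  a b c d e f g h


e1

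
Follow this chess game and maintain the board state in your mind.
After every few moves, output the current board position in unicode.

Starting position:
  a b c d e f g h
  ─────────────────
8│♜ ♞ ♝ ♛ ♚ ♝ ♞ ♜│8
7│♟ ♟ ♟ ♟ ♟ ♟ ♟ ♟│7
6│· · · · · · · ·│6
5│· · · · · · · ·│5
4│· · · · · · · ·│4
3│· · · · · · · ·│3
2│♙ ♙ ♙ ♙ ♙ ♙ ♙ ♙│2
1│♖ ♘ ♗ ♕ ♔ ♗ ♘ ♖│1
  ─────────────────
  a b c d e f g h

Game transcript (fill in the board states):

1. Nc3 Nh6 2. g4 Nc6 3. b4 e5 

  a b c d e f g h
  ─────────────────
8│♜ · ♝ ♛ ♚ ♝ · ♜│8
7│♟ ♟ ♟ ♟ · ♟ ♟ ♟│7
6│· · ♞ · · · · ♞│6
5│· · · · ♟ · · ·│5
4│· ♙ · · · · ♙ ·│4
3│· · ♘ · · · · ·│3
2│♙ · ♙ ♙ ♙ ♙ · ♙│2
1│♖ · ♗ ♕ ♔ ♗ ♘ ♖│1
  ─────────────────
  a b c d e f g h

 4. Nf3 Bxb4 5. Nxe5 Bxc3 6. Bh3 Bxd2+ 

  a b c d e f g h
  ─────────────────
8│♜ · ♝ ♛ ♚ · · ♜│8
7│♟ ♟ ♟ ♟ · ♟ ♟ ♟│7
6│· · ♞ · · · · ♞│6
5│· · · · ♘ · · ·│5
4│· · · · · · ♙ ·│4
3│· · · · · · · ♗│3
2│♙ · ♙ ♝ ♙ ♙ · ♙│2
1│♖ · ♗ ♕ ♔ · · ♖│1
  ─────────────────
  a b c d e f g h

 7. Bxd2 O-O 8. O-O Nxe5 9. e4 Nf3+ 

  a b c d e f g h
  ─────────────────
8│♜ · ♝ ♛ · ♜ ♚ ·│8
7│♟ ♟ ♟ ♟ · ♟ ♟ ♟│7
6│· · · · · · · ♞│6
5│· · · · · · · ·│5
4│· · · · ♙ · ♙ ·│4
3│· · · · · ♞ · ♗│3
2│♙ · ♙ ♗ · ♙ · ♙│2
1│♖ · · ♕ · ♖ ♔ ·│1
  ─────────────────
  a b c d e f g h

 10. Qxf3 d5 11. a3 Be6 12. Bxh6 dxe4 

  a b c d e f g h
  ─────────────────
8│♜ · · ♛ · ♜ ♚ ·│8
7│♟ ♟ ♟ · · ♟ ♟ ♟│7
6│· · · · ♝ · · ♗│6
5│· · · · · · · ·│5
4│· · · · ♟ · ♙ ·│4
3│♙ · · · · ♕ · ♗│3
2│· · ♙ · · ♙ · ♙│2
1│♖ · · · · ♖ ♔ ·│1
  ─────────────────
  a b c d e f g h

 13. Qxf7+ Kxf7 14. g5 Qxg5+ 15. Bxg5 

  a b c d e f g h
  ─────────────────
8│♜ · · · · ♜ · ·│8
7│♟ ♟ ♟ · · ♚ ♟ ♟│7
6│· · · · ♝ · · ·│6
5│· · · · · · ♗ ·│5
4│· · · · ♟ · · ·│4
3│♙ · · · · · · ♗│3
2│· · ♙ · · ♙ · ♙│2
1│♖ · · · · ♖ ♔ ·│1
  ─────────────────
  a b c d e f g h


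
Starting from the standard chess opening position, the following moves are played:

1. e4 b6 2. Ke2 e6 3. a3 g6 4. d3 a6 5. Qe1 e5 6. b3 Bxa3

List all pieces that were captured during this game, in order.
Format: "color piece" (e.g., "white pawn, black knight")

Tracking captures:
  Bxa3: captured white pawn

white pawn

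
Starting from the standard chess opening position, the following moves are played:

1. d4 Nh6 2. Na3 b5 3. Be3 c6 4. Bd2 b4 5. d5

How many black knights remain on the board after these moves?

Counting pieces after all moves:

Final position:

  a b c d e f g h
  ─────────────────
8│♜ ♞ ♝ ♛ ♚ ♝ · ♜│8
7│♟ · · ♟ ♟ ♟ ♟ ♟│7
6│· · ♟ · · · · ♞│6
5│· · · ♙ · · · ·│5
4│· ♟ · · · · · ·│4
3│♘ · · · · · · ·│3
2│♙ ♙ ♙ ♗ ♙ ♙ ♙ ♙│2
1│♖ · · ♕ ♔ ♗ ♘ ♖│1
  ─────────────────
  a b c d e f g h


2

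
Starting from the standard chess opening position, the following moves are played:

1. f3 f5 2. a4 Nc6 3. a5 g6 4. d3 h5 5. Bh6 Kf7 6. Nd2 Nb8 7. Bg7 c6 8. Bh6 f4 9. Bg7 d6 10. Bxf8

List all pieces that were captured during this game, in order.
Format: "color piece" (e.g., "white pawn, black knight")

Tracking captures:
  Bxf8: captured black bishop

black bishop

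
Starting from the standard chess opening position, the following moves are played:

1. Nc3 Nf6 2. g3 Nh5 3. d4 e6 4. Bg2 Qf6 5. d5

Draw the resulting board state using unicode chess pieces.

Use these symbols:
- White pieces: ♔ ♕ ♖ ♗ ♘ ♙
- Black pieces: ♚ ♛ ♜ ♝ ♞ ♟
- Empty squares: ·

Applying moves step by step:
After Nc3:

♜ ♞ ♝ ♛ ♚ ♝ ♞ ♜
♟ ♟ ♟ ♟ ♟ ♟ ♟ ♟
· · · · · · · ·
· · · · · · · ·
· · · · · · · ·
· · ♘ · · · · ·
♙ ♙ ♙ ♙ ♙ ♙ ♙ ♙
♖ · ♗ ♕ ♔ ♗ ♘ ♖


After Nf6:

♜ ♞ ♝ ♛ ♚ ♝ · ♜
♟ ♟ ♟ ♟ ♟ ♟ ♟ ♟
· · · · · ♞ · ·
· · · · · · · ·
· · · · · · · ·
· · ♘ · · · · ·
♙ ♙ ♙ ♙ ♙ ♙ ♙ ♙
♖ · ♗ ♕ ♔ ♗ ♘ ♖


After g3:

♜ ♞ ♝ ♛ ♚ ♝ · ♜
♟ ♟ ♟ ♟ ♟ ♟ ♟ ♟
· · · · · ♞ · ·
· · · · · · · ·
· · · · · · · ·
· · ♘ · · · ♙ ·
♙ ♙ ♙ ♙ ♙ ♙ · ♙
♖ · ♗ ♕ ♔ ♗ ♘ ♖


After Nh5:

♜ ♞ ♝ ♛ ♚ ♝ · ♜
♟ ♟ ♟ ♟ ♟ ♟ ♟ ♟
· · · · · · · ·
· · · · · · · ♞
· · · · · · · ·
· · ♘ · · · ♙ ·
♙ ♙ ♙ ♙ ♙ ♙ · ♙
♖ · ♗ ♕ ♔ ♗ ♘ ♖


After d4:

♜ ♞ ♝ ♛ ♚ ♝ · ♜
♟ ♟ ♟ ♟ ♟ ♟ ♟ ♟
· · · · · · · ·
· · · · · · · ♞
· · · ♙ · · · ·
· · ♘ · · · ♙ ·
♙ ♙ ♙ · ♙ ♙ · ♙
♖ · ♗ ♕ ♔ ♗ ♘ ♖


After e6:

♜ ♞ ♝ ♛ ♚ ♝ · ♜
♟ ♟ ♟ ♟ · ♟ ♟ ♟
· · · · ♟ · · ·
· · · · · · · ♞
· · · ♙ · · · ·
· · ♘ · · · ♙ ·
♙ ♙ ♙ · ♙ ♙ · ♙
♖ · ♗ ♕ ♔ ♗ ♘ ♖


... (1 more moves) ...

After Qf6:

♜ ♞ ♝ · ♚ ♝ · ♜
♟ ♟ ♟ ♟ · ♟ ♟ ♟
· · · · ♟ ♛ · ·
· · · · · · · ♞
· · · ♙ · · · ·
· · ♘ · · · ♙ ·
♙ ♙ ♙ · ♙ ♙ ♗ ♙
♖ · ♗ ♕ ♔ · ♘ ♖


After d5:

♜ ♞ ♝ · ♚ ♝ · ♜
♟ ♟ ♟ ♟ · ♟ ♟ ♟
· · · · ♟ ♛ · ·
· · · ♙ · · · ♞
· · · · · · · ·
· · ♘ · · · ♙ ·
♙ ♙ ♙ · ♙ ♙ ♗ ♙
♖ · ♗ ♕ ♔ · ♘ ♖



  a b c d e f g h
  ─────────────────
8│♜ ♞ ♝ · ♚ ♝ · ♜│8
7│♟ ♟ ♟ ♟ · ♟ ♟ ♟│7
6│· · · · ♟ ♛ · ·│6
5│· · · ♙ · · · ♞│5
4│· · · · · · · ·│4
3│· · ♘ · · · ♙ ·│3
2│♙ ♙ ♙ · ♙ ♙ ♗ ♙│2
1│♖ · ♗ ♕ ♔ · ♘ ♖│1
  ─────────────────
  a b c d e f g h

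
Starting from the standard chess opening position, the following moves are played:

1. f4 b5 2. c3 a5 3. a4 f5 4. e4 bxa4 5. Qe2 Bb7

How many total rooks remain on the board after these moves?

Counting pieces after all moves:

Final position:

  a b c d e f g h
  ─────────────────
8│♜ ♞ · ♛ ♚ ♝ ♞ ♜│8
7│· ♝ ♟ ♟ ♟ · ♟ ♟│7
6│· · · · · · · ·│6
5│♟ · · · · ♟ · ·│5
4│♟ · · · ♙ ♙ · ·│4
3│· · ♙ · · · · ·│3
2│· ♙ · ♙ ♕ · ♙ ♙│2
1│♖ ♘ ♗ · ♔ ♗ ♘ ♖│1
  ─────────────────
  a b c d e f g h


4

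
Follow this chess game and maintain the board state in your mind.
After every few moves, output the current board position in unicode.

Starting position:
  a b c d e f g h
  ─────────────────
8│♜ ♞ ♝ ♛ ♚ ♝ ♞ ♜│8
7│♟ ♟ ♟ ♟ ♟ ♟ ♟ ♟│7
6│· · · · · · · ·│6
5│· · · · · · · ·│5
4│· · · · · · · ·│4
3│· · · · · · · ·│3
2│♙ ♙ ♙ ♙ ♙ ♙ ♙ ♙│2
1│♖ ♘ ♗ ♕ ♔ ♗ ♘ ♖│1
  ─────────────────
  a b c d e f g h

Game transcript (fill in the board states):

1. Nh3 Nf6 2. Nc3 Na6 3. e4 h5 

  a b c d e f g h
  ─────────────────
8│♜ · ♝ ♛ ♚ ♝ · ♜│8
7│♟ ♟ ♟ ♟ ♟ ♟ ♟ ·│7
6│♞ · · · · ♞ · ·│6
5│· · · · · · · ♟│5
4│· · · · ♙ · · ·│4
3│· · ♘ · · · · ♘│3
2│♙ ♙ ♙ ♙ · ♙ ♙ ♙│2
1│♖ · ♗ ♕ ♔ ♗ · ♖│1
  ─────────────────
  a b c d e f g h

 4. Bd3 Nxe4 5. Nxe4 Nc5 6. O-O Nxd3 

  a b c d e f g h
  ─────────────────
8│♜ · ♝ ♛ ♚ ♝ · ♜│8
7│♟ ♟ ♟ ♟ ♟ ♟ ♟ ·│7
6│· · · · · · · ·│6
5│· · · · · · · ♟│5
4│· · · · ♘ · · ·│4
3│· · · ♞ · · · ♘│3
2│♙ ♙ ♙ ♙ · ♙ ♙ ♙│2
1│♖ · ♗ ♕ · ♖ ♔ ·│1
  ─────────────────
  a b c d e f g h

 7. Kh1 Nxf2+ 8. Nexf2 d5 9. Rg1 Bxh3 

  a b c d e f g h
  ─────────────────
8│♜ · · ♛ ♚ ♝ · ♜│8
7│♟ ♟ ♟ · ♟ ♟ ♟ ·│7
6│· · · · · · · ·│6
5│· · · ♟ · · · ♟│5
4│· · · · · · · ·│4
3│· · · · · · · ♝│3
2│♙ ♙ ♙ ♙ · ♘ ♙ ♙│2
1│♖ · ♗ ♕ · · ♖ ♔│1
  ─────────────────
  a b c d e f g h

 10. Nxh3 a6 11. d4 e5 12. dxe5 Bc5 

  a b c d e f g h
  ─────────────────
8│♜ · · ♛ ♚ · · ♜│8
7│· ♟ ♟ · · ♟ ♟ ·│7
6│♟ · · · · · · ·│6
5│· · ♝ ♟ ♙ · · ♟│5
4│· · · · · · · ·│4
3│· · · · · · · ♘│3
2│♙ ♙ ♙ · · · ♙ ♙│2
1│♖ · ♗ ♕ · · ♖ ♔│1
  ─────────────────
  a b c d e f g h

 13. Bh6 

  a b c d e f g h
  ─────────────────
8│♜ · · ♛ ♚ · · ♜│8
7│· ♟ ♟ · · ♟ ♟ ·│7
6│♟ · · · · · · ♗│6
5│· · ♝ ♟ ♙ · · ♟│5
4│· · · · · · · ·│4
3│· · · · · · · ♘│3
2│♙ ♙ ♙ · · · ♙ ♙│2
1│♖ · · ♕ · · ♖ ♔│1
  ─────────────────
  a b c d e f g h


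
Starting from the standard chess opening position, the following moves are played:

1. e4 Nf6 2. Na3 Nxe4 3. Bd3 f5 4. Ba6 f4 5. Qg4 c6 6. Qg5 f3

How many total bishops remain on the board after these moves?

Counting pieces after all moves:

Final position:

  a b c d e f g h
  ─────────────────
8│♜ ♞ ♝ ♛ ♚ ♝ · ♜│8
7│♟ ♟ · ♟ ♟ · ♟ ♟│7
6│♗ · ♟ · · · · ·│6
5│· · · · · · ♕ ·│5
4│· · · · ♞ · · ·│4
3│♘ · · · · ♟ · ·│3
2│♙ ♙ ♙ ♙ · ♙ ♙ ♙│2
1│♖ · ♗ · ♔ · ♘ ♖│1
  ─────────────────
  a b c d e f g h


4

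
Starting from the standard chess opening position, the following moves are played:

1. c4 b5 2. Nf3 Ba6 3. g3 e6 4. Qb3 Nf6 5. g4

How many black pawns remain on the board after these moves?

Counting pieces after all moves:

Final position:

  a b c d e f g h
  ─────────────────
8│♜ ♞ · ♛ ♚ ♝ · ♜│8
7│♟ · ♟ ♟ · ♟ ♟ ♟│7
6│♝ · · · ♟ ♞ · ·│6
5│· ♟ · · · · · ·│5
4│· · ♙ · · · ♙ ·│4
3│· ♕ · · · ♘ · ·│3
2│♙ ♙ · ♙ ♙ ♙ · ♙│2
1│♖ ♘ ♗ · ♔ ♗ · ♖│1
  ─────────────────
  a b c d e f g h


8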